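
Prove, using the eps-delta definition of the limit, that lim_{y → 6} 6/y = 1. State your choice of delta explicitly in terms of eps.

Let eps > 0 be given. We seek delta > 0 such that 0 < |y − 6| < delta implies |6/y − 1| < eps.
|6/y − 1| = 6·|6 − y|/(6·|y|) = 6|y − 6|/(6|y|).
Restrict delta ≤ 3. Then |y − 6| < 3 gives |y| > 3, so 6|y| > 18.
Then |6/y − 1| < 6|y − 6|/18, which is < eps when |y − 6| < 3eps.
Take delta = min(3, 3eps). Then 0 < |y − 6| < delta gives both |y − 6| < 3 and |y − 6| < 3eps, so |6/y − 1| < eps.

delta = min(3, 3eps)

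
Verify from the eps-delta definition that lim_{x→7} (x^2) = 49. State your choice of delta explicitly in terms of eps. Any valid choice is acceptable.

Let eps > 0 be given. We seek delta > 0 with 0 < |x − 7| < delta ⇒ |x^2 − 49| < eps.
Factor: x^2 − 49 = (x − 7)(x + 7), so |x^2 − 49| = |x − 7|·|x + 7|.
Impose delta ≤ 2 so that |x| < 9; then |x + 7| ≤ 16.
Hence |x^2 − 49| ≤ 16|x − 7|, which is < eps once |x − 7| < eps/16.
Take delta = min(2, eps/16). If 0 < |x − 7| < delta then both bounds hold and |x^2 − 49| ≤ 16|x − 7| < 16·(eps/16) = eps.

delta = min(2, eps/16)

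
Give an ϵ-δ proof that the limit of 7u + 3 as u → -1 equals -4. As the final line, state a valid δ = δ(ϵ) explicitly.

δ = ϵ/7

Suppose ϵ > 0. We need δ > 0 so that 0 < |u + 1| < δ implies |(7u + 3) + 4| < ϵ.
|(7u + 3) + 4| = |7u + 7| = 7|u + 1|.
So 7|u + 1| < ϵ exactly when |u + 1| < ϵ/7.
Choosing δ = ϵ/7 gives |(7u + 3) + 4| = 7|u + 1| < ϵ whenever |u + 1| < δ.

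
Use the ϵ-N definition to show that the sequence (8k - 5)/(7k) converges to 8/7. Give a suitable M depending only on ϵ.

Let ϵ > 0 be given. For k ≥ 1, |(8k - 5)/(7k) − (8/7)| = |-35|/(7(7k)) = 35/(7(7k)).
Since 7k ≥ 7k for k ≥ 1, this is ≤ 35/(7·7k) = (5/7)/k.
So |(8k - 5)/(7k) − (8/7)| < ϵ whenever k > (5/7)/ϵ.
Take M = (5/7)/ϵ. If k > M then |(8k - 5)/(7k) − (8/7)| ≤ (5/7)/k < ϵ.

M = (5/7)/ϵ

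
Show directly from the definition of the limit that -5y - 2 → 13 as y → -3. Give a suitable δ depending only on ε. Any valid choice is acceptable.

δ = ε/5

Fix ε > 0. We need δ > 0 so that 0 < |y + 3| < δ implies |(-5y - 2) − 13| < ε.
|(-5y - 2) − 13| = |-5y - 15| = 5|y + 3|.
So 5|y + 3| < ε exactly when |y + 3| < ε/5.
Choosing δ = ε/5 gives |(-5y - 2) − 13| = 5|y + 3| < ε whenever |y + 3| < δ.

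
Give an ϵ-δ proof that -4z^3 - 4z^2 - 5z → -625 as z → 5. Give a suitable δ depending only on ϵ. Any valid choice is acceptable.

Let ϵ > 0. We want δ > 0 such that 0 < |z − 5| < δ implies |(-4z^3 - 4z^2 - 5z) + 625| < ϵ.
(-4z^3 - 4z^2 - 5z) + 625 = -4z^3 - 4z^2 - 5z + 625 = (z − 5)(-4z^2 - 24z - 125).
So |(-4z^3 - 4z^2 - 5z) + 625| = |z − 5|·|-4z^2 - 24z - 125|.
Require δ ≤ 1. Then |z − 5| < 1 gives |z| < 6, and by the triangle inequality |-4z^2 - 24z - 125| ≤ 4·6^2 + 24·6 + 125 = 413.
Hence |(-4z^3 - 4z^2 - 5z) + 625| ≤ 413|z − 5| < ϵ provided |z − 5| < ϵ/413.
Take δ = min(1, ϵ/413). Then 0 < |z − 5| < δ gives both |z − 5| < 1 and |z − 5| < ϵ/413, so |(-4z^3 - 4z^2 - 5z) + 625| < ϵ.

δ = min(1, ϵ/413)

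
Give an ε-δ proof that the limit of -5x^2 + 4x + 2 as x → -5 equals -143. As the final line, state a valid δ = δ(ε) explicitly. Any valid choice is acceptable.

Let ε > 0. We want δ > 0 such that 0 < |x + 5| < δ implies |(-5x^2 + 4x + 2) + 143| < ε.
(-5x^2 + 4x + 2) + 143 = -5x^2 + 4x + 145 = (x + 5)(-5x + 29).
So |(-5x^2 + 4x + 2) + 143| = |x + 5|·|-5x + 29|.
Assume first that |x + 5| < 1, so |x| < 6. Then |-5x + 29| ≤ 5·6 + 29 = 59.
Hence |(-5x^2 + 4x + 2) + 143| ≤ 59|x + 5| < ε provided |x + 5| < ε/59.
Choosing δ = min(1, ε/59) ensures both conditions, hence |(-5x^2 + 4x + 2) + 143| < ε.

δ = min(1, ε/59)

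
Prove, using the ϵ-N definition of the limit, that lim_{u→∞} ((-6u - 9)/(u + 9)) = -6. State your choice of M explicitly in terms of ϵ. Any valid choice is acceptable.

Fix ϵ > 0. We seek M > 0 such that u > M implies |(-6u - 9)/(u + 9) + 6| < ϵ.
(-6u - 9)/(u + 9) + 6 = ((-6u - 9) − (-6)(u + 9)) / ((u + 9)) = 45/((u + 9)).
For u > 0 we have u + 9 > u, so |(-6u - 9)/(u + 9) + 6| = 45/((u + 9)) < 45/(u) = 45/u.
Thus |(-6u - 9)/(u + 9) + 6| < ϵ whenever u > 45/ϵ.
Take M = 45/ϵ. If u > M then |(-6u - 9)/(u + 9) + 6| < 45/u < ϵ.

M = 45/ϵ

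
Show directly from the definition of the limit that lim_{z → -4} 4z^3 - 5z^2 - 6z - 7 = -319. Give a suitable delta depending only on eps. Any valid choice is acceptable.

delta = min(2, eps/348)

Let eps > 0 be given. We want delta > 0 such that 0 < |z + 4| < delta implies |(4z^3 - 5z^2 - 6z - 7) + 319| < eps.
(4z^3 - 5z^2 - 6z - 7) + 319 = 4z^3 - 5z^2 - 6z + 312 = (z + 4)(4z^2 - 21z + 78).
So |(4z^3 - 5z^2 - 6z - 7) + 319| = |z + 4|·|4z^2 - 21z + 78|.
Require delta ≤ 2. Then |z + 4| < 2 gives |z| < 6, and by the triangle inequality |4z^2 - 21z + 78| ≤ 4·6^2 + 21·6 + 78 = 348.
Hence |(4z^3 - 5z^2 - 6z - 7) + 319| ≤ 348|z + 4| < eps provided |z + 4| < eps/348.
Choosing delta = min(2, eps/348) ensures both conditions, hence |(4z^3 - 5z^2 - 6z - 7) + 319| < eps.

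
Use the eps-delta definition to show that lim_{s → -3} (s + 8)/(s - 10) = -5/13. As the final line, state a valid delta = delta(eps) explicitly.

Suppose eps > 0. We want delta > 0 with 0 < |s + 3| < delta ⇒ |(s + 8)/(s - 10) + 5/13| < eps.
Combining over a common denominator, (s + 8)/(s - 10) + 5/13 = [(s + 8)·(-13) − 5·(s - 10)] / [(-13)·(s - 10)] = -18(s + 3) / ((-13)(s - 10)).
So |(s + 8)/(s - 10) + 5/13| = 18|s + 3| / (13·|s − 10|).
Require delta ≤ 13/2, so |s − 10| ≥ |-13| − |s + 3| > 13 − 13/2 = 13/2.
Hence |(s + 8)/(s - 10) + 5/13| < 18|s + 3|/(13·(13/2)) = (36/169)|s + 3|, which is < eps once |s + 3| < (169/36)eps.
Take delta = min(13/2, (169/36)eps). Then 0 < |s + 3| < delta forces both bounds, so |(s + 8)/(s - 10) + 5/13| < eps.

delta = min(13/2, (169/36)eps)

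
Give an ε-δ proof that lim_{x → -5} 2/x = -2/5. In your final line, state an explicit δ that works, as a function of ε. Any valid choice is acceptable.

Let ε > 0. We seek δ > 0 such that 0 < |x + 5| < δ implies |2/x + 2/5| < ε.
|2/x + 2/5| = 2·|-5 − x|/(5·|x|) = 2|x + 5|/(5|x|).
Restrict δ ≤ 5/2. Then |x + 5| < 5/2 gives |x| > 5/2, so 5|x| > 25/2.
Then |2/x + 2/5| < 2|x + 5|/(25/2), which is < ε when |x + 5| < (25/4)ε.
Take δ = min(5/2, (25/4)ε). Then 0 < |x + 5| < δ gives both |x + 5| < 5/2 and |x + 5| < (25/4)ε, so |2/x + 2/5| < ε.

δ = min(5/2, (25/4)ε)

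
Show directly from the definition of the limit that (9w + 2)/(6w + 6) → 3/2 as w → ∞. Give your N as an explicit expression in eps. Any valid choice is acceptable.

Suppose eps > 0. We seek N > 0 such that w > N implies |(9w + 2)/(6w + 6) − (3/2)| < eps.
(9w + 2)/(6w + 6) − (3/2) = (6(9w + 2) − 9(6w + 6)) / (6(6w + 6)) = -42/(6(6w + 6)).
For w > 0 we have 6w + 6 > 6w, so |(9w + 2)/(6w + 6) − (3/2)| = 42/(6(6w + 6)) < 42/(6·6w) = (7/6)/w.
Thus |(9w + 2)/(6w + 6) − (3/2)| < eps whenever w > (7/6)/eps.
Take N = (7/6)/eps. If w > N then |(9w + 2)/(6w + 6) − (3/2)| < (7/6)/w < eps.

N = (7/6)/eps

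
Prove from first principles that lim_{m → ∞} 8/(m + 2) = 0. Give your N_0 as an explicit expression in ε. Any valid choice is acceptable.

N_0 = 8/ε

Let ε > 0 be given. For m ≥ 1, |8/(m + 2) − 0| = 8/(m + 2) ≤ 8/m.
We need 8/m < ε, i.e. m > 8/ε.
Take N_0 = 8/ε. If m > N_0 then |8/(m + 2)| ≤ 8/m < ε.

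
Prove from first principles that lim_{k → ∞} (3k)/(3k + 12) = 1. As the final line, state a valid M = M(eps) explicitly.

Fix eps > 0. For k ≥ 1, |(3k)/(3k + 12) − 1| = |-36|/(3(3k + 12)) = 36/(3(3k + 12)).
Since 3k + 12 ≥ 3k for k ≥ 1, this is ≤ 36/(3·3k) = 4/k.
So |(3k)/(3k + 12) − 1| < eps whenever k > 4/eps.
Take M = 4/eps. If k > M then |(3k)/(3k + 12) − 1| ≤ 4/k < eps.

M = 4/eps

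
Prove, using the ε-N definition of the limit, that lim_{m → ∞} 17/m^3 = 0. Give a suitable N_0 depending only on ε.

N_0 = (17/ε)^{1/3}

Suppose ε > 0. For m ≥ 1, |17/m^3 − 0| = 17/m^3.
17/m^3 < ε ⇔ m^3 > 17/ε ⇔ m > (17/ε)^{1/3}.
Take N_0 = (17/ε)^{1/3}. Then m > N_0 implies 17/m^3 < ε.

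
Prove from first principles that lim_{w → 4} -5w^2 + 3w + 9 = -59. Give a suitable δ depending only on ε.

Suppose ε > 0. We want δ > 0 such that 0 < |w − 4| < δ implies |(-5w^2 + 3w + 9) + 59| < ε.
(-5w^2 + 3w + 9) + 59 = -5w^2 + 3w + 68 = (w − 4)(-5w - 17).
So |(-5w^2 + 3w + 9) + 59| = |w − 4|·|-5w - 17|.
Assume first that |w − 4| < 1, so |w| < 5. Then |-5w - 17| ≤ 5·5 + 17 = 42.
Hence |(-5w^2 + 3w + 9) + 59| ≤ 42|w − 4| < ε provided |w − 4| < ε/42.
Take δ = min(1, ε/42). Then 0 < |w − 4| < δ gives both |w − 4| < 1 and |w − 4| < ε/42, so |(-5w^2 + 3w + 9) + 59| < ε.

δ = min(1, ε/42)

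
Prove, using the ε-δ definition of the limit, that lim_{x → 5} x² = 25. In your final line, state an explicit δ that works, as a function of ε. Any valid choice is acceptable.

δ = min(1, ε/11)

Let ε > 0 be given. We seek δ > 0 with 0 < |x − 5| < δ ⇒ |x² − 25| < ε.
Factor: x² − 25 = (x − 5)(x + 5), so |x² − 25| = |x − 5|·|x + 5|.
Impose δ ≤ 1 so that |x| < 6; then |x + 5| ≤ 11.
Hence |x² − 25| ≤ 11|x − 5|, which is < ε once |x − 5| < ε/11.
Take δ = min(1, ε/11). If 0 < |x − 5| < δ then both bounds hold and |x² − 25| ≤ 11|x − 5| < 11·(ε/11) = ε.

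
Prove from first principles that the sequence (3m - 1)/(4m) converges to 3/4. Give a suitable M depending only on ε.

Suppose ε > 0. For m ≥ 1, |(3m - 1)/(4m) − (3/4)| = |-4|/(4(4m)) = 4/(4(4m)).
Since 4m ≥ 4m for m ≥ 1, this is ≤ 4/(4·4m) = (1/4)/m.
So |(3m - 1)/(4m) − (3/4)| < ε whenever m > (1/4)/ε.
Take M = (1/4)/ε. If m > M then |(3m - 1)/(4m) − (3/4)| ≤ (1/4)/m < ε.

M = (1/4)/ε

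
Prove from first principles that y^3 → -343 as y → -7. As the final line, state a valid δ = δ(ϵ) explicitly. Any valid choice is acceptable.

Let ϵ > 0. We seek δ > 0 with 0 < |y + 7| < δ ⇒ |y^3 + 343| < ϵ.
Factor: y^3 + 343 = (y + 7)(y^2 - 7y + 49), so |y^3 + 343| = |y + 7|·|y^2 - 7y + 49|.
Impose δ ≤ 1 so that |y| < 8; then |y^2 - 7y + 49| ≤ 169.
Hence |y^3 + 343| ≤ 169|y + 7|, which is < ϵ once |y + 7| < ϵ/169.
Take δ = min(1, ϵ/169). If 0 < |y + 7| < δ then both bounds hold and |y^3 + 343| ≤ 169|y + 7| < 169·(ϵ/169) = ϵ.

δ = min(1, ϵ/169)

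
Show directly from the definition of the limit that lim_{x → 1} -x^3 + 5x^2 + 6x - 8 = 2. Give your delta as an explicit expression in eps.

Fix eps > 0. We want delta > 0 such that 0 < |x − 1| < delta implies |(-x^3 + 5x^2 + 6x - 8) − 2| < eps.
(-x^3 + 5x^2 + 6x - 8) − 2 = -x^3 + 5x^2 + 6x - 10 = (x − 1)(-x^2 + 4x + 10).
So |(-x^3 + 5x^2 + 6x - 8) − 2| = |x − 1|·|-x^2 + 4x + 10|.
Require delta ≤ 2. Then |x − 1| < 2 gives |x| < 3, and by the triangle inequality |-x^2 + 4x + 10| ≤ 3^2 + 4·3 + 10 = 31.
Hence |(-x^3 + 5x^2 + 6x - 8) − 2| ≤ 31|x − 1| < eps provided |x − 1| < eps/31.
Take delta = min(2, eps/31). Then 0 < |x − 1| < delta gives both |x − 1| < 2 and |x − 1| < eps/31, so |(-x^3 + 5x^2 + 6x - 8) − 2| < eps.

delta = min(2, eps/31)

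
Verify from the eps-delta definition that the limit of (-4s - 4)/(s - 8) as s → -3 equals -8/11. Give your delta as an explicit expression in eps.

Fix eps > 0. We want delta > 0 with 0 < |s + 3| < delta ⇒ |(-4s - 4)/(s - 8) + 8/11| < eps.
Combining over a common denominator, (-4s - 4)/(s - 8) + 8/11 = [(-4s - 4)·(-11) − 8·(s - 8)] / [(-11)·(s - 8)] = 36(s + 3) / ((-11)(s - 8)).
So |(-4s - 4)/(s - 8) + 8/11| = 36|s + 3| / (11·|s − 8|).
Require delta ≤ 11/2, so |s − 8| ≥ |-11| − |s + 3| > 11 − 11/2 = 11/2.
Hence |(-4s - 4)/(s - 8) + 8/11| < 36|s + 3|/(11·(11/2)) = (72/121)|s + 3|, which is < eps once |s + 3| < (121/72)eps.
Take delta = min(11/2, (121/72)eps). Then 0 < |s + 3| < delta forces both bounds, so |(-4s - 4)/(s - 8) + 8/11| < eps.

delta = min(11/2, (121/72)eps)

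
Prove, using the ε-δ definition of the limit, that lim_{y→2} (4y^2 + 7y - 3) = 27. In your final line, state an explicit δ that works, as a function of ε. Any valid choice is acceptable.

Fix ε > 0. We want δ > 0 such that 0 < |y − 2| < δ implies |(4y^2 + 7y - 3) − 27| < ε.
(4y^2 + 7y - 3) − 27 = 4y^2 + 7y - 30 = (y − 2)(4y + 15).
So |(4y^2 + 7y - 3) − 27| = |y − 2|·|4y + 15|.
Assume first that |y − 2| < 2, so |y| < 4. Then |4y + 15| ≤ 4·4 + 15 = 31.
Hence |(4y^2 + 7y - 3) − 27| ≤ 31|y − 2| < ε provided |y − 2| < ε/31.
Choosing δ = min(2, ε/31) ensures both conditions, hence |(4y^2 + 7y - 3) − 27| < ε.

δ = min(2, ε/31)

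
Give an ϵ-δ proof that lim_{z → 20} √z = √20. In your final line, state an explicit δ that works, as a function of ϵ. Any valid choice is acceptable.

Suppose ϵ > 0. We want δ > 0 such that 0 < |z − 20| < δ implies |√z − √20| < ϵ.
Multiplying by the conjugate, |√z − √20| = |z − 20|/(√z + √20).
Restrict δ ≤ 20 so that |z − 20| < 20 forces z > 0, and then √z + √20 > √20.
Hence |√z − √20| < |z − 20|/√20, which is < ϵ once |z − 20| < √20·ϵ.
Take δ = min(20, √20·ϵ). If 0 < |z − 20| < δ then z > 0 and |√z − √20| < |z − 20|/√20 < ϵ.

δ = min(20, √20·ϵ)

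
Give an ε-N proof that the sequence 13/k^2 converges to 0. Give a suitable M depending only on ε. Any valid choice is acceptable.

M = (13/ε)^{1/2}

Let ε > 0 be given. For k ≥ 1, |13/k^2 − 0| = 13/k^2.
13/k^2 < ε ⇔ k^2 > 13/ε ⇔ k > (13/ε)^{1/2}.
Take M = (13/ε)^{1/2}. Then k > M implies 13/k^2 < ε.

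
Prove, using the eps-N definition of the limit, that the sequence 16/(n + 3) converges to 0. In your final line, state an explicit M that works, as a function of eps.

M = 16/eps

Suppose eps > 0. For n ≥ 1, |16/(n + 3) − 0| = 16/(n + 3) ≤ 16/n.
We need 16/n < eps, i.e. n > 16/eps.
Take M = 16/eps. If n > M then |16/(n + 3)| ≤ 16/n < eps.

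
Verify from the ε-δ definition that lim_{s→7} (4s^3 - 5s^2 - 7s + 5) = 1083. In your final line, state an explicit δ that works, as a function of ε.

Let ε > 0 be given. We want δ > 0 such that 0 < |s − 7| < δ implies |(4s^3 - 5s^2 - 7s + 5) − 1083| < ε.
(4s^3 - 5s^2 - 7s + 5) − 1083 = 4s^3 - 5s^2 - 7s - 1078 = (s − 7)(4s^2 + 23s + 154).
So |(4s^3 - 5s^2 - 7s + 5) − 1083| = |s − 7|·|4s^2 + 23s + 154|.
Require δ ≤ 1. Then |s − 7| < 1 gives |s| < 8, and by the triangle inequality |4s^2 + 23s + 154| ≤ 4·8^2 + 23·8 + 154 = 594.
Hence |(4s^3 - 5s^2 - 7s + 5) − 1083| ≤ 594|s − 7| < ε provided |s − 7| < ε/594.
Take δ = min(1, ε/594). Then 0 < |s − 7| < δ gives both |s − 7| < 1 and |s − 7| < ε/594, so |(4s^3 - 5s^2 - 7s + 5) − 1083| < ε.

δ = min(1, ε/594)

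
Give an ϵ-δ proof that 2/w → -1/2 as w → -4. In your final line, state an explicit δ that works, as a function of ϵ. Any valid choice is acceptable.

Let ϵ > 0. We seek δ > 0 such that 0 < |w + 4| < δ implies |2/w + 1/2| < ϵ.
|2/w + 1/2| = 2·|-4 − w|/(4·|w|) = 2|w + 4|/(4|w|).
Require δ ≤ 2 so that |w| > 4 − 2 = 2, hence 4|w| > 8.
Then |2/w + 1/2| < 2|w + 4|/8, which is < ϵ when |w + 4| < 4ϵ.
Take δ = min(2, 4ϵ). Then 0 < |w + 4| < δ gives both |w + 4| < 2 and |w + 4| < 4ϵ, so |2/w + 1/2| < ϵ.

δ = min(2, 4ϵ)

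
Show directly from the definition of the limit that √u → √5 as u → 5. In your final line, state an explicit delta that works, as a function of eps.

Let eps > 0. We want delta > 0 such that 0 < |u − 5| < delta implies |√u − √5| < eps.
Multiplying by the conjugate, |√u − √5| = |u − 5|/(√u + √5).
Restrict delta ≤ 5 so that |u − 5| < 5 forces u > 0, and then √u + √5 > √5.
Hence |√u − √5| < |u − 5|/√5, which is < eps once |u − 5| < √5·eps.
Take delta = min(5, √5·eps). If 0 < |u − 5| < delta then u > 0 and |√u − √5| < |u − 5|/√5 < eps.

delta = min(5, √5·eps)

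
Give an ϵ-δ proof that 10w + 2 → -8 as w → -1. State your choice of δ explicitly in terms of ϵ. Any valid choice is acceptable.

δ = ϵ/10

Suppose ϵ > 0. We need δ > 0 so that 0 < |w + 1| < δ implies |(10w + 2) + 8| < ϵ.
|(10w + 2) + 8| = |10w + 10| = 10|w + 1|.
Thus it suffices that |w + 1| < ϵ/10.
Choosing δ = ϵ/10 gives |(10w + 2) + 8| = 10|w + 1| < ϵ whenever |w + 1| < δ.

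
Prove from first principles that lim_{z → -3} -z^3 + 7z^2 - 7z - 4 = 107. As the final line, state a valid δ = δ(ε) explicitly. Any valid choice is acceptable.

δ = min(1, ε/93)

Fix ε > 0. We want δ > 0 such that 0 < |z + 3| < δ implies |(-z^3 + 7z^2 - 7z - 4) − 107| < ε.
(-z^3 + 7z^2 - 7z - 4) − 107 = -z^3 + 7z^2 - 7z - 111 = (z + 3)(-z^2 + 10z - 37).
So |(-z^3 + 7z^2 - 7z - 4) − 107| = |z + 3|·|-z^2 + 10z - 37|.
Assume first that |z + 3| < 1, so |z| < 4. Then |-z^2 + 10z - 37| ≤ 4^2 + 10·4 + 37 = 93.
Hence |(-z^3 + 7z^2 - 7z - 4) − 107| ≤ 93|z + 3| < ε provided |z + 3| < ε/93.
Take δ = min(1, ε/93). Then 0 < |z + 3| < δ gives both |z + 3| < 1 and |z + 3| < ε/93, so |(-z^3 + 7z^2 - 7z - 4) − 107| < ε.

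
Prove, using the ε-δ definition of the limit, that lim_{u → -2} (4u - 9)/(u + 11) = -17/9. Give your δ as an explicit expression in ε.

Let ε > 0 be given. We want δ > 0 with 0 < |u + 2| < δ ⇒ |(4u - 9)/(u + 11) + 17/9| < ε.
Combining over a common denominator, (4u - 9)/(u + 11) + 17/9 = [(4u - 9)·9 − (-17)·(u + 11)] / [9·(u + 11)] = 53(u + 2) / (9(u + 11)).
So |(4u - 9)/(u + 11) + 17/9| = 53|u + 2| / (9·|u + 11|).
Restrict δ ≤ 9/2. Then |u + 2| < 9/2 gives |u + 11| = |(u + 2) + 9| ≥ 9 − 9/2 = 9/2.
Hence |(4u - 9)/(u + 11) + 17/9| < 53|u + 2|/(9·(9/2)) = (106/81)|u + 2|, which is < ε once |u + 2| < (81/106)ε.
Take δ = min(9/2, (81/106)ε). Then 0 < |u + 2| < δ forces both bounds, so |(4u - 9)/(u + 11) + 17/9| < ε.

δ = min(9/2, (81/106)ε)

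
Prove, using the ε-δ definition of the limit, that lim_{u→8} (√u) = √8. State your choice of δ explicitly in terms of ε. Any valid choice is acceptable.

δ = min(8, √8·ε)

Suppose ε > 0. We want δ > 0 such that 0 < |u − 8| < δ implies |√u − √8| < ε.
Multiplying by the conjugate, |√u − √8| = |u − 8|/(√u + √8).
Restrict δ ≤ 8 so that |u − 8| < 8 forces u > 0, and then √u + √8 > √8.
Hence |√u − √8| < |u − 8|/√8, which is < ε once |u − 8| < √8·ε.
Take δ = min(8, √8·ε). If 0 < |u − 8| < δ then u > 0 and |√u − √8| < |u − 8|/√8 < ε.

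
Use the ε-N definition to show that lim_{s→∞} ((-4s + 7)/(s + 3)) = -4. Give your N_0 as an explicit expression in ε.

N_0 = 19/ε

Let ε > 0 be given. We seek N_0 > 0 such that s > N_0 implies |(-4s + 7)/(s + 3) + 4| < ε.
(-4s + 7)/(s + 3) + 4 = ((-4s + 7) − (-4)(s + 3)) / ((s + 3)) = 19/((s + 3)).
For s > 0 we have s + 3 > s, so |(-4s + 7)/(s + 3) + 4| = 19/((s + 3)) < 19/(s) = 19/s.
Thus |(-4s + 7)/(s + 3) + 4| < ε whenever s > 19/ε.
Take N_0 = 19/ε. If s > N_0 then |(-4s + 7)/(s + 3) + 4| < 19/s < ε.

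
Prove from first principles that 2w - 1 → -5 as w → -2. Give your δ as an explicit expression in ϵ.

Suppose ϵ > 0. We need δ > 0 so that 0 < |w + 2| < δ implies |(2w - 1) + 5| < ϵ.
|(2w - 1) + 5| = |2w + 4| = 2|w + 2|.
Thus it suffices that |w + 2| < ϵ/2.
Choosing δ = ϵ/2 gives |(2w - 1) + 5| = 2|w + 2| < ϵ whenever |w + 2| < δ.

δ = ϵ/2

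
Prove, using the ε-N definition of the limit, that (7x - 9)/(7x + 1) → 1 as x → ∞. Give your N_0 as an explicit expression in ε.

Let ε > 0 be given. We seek N_0 > 0 such that x > N_0 implies |(7x - 9)/(7x + 1) − 1| < ε.
(7x - 9)/(7x + 1) − 1 = (7(7x - 9) − 7(7x + 1)) / (7(7x + 1)) = -70/(7(7x + 1)).
For x > 0 we have 7x + 1 > 7x, so |(7x - 9)/(7x + 1) − 1| = 70/(7(7x + 1)) < 70/(7·7x) = (10/7)/x.
Thus |(7x - 9)/(7x + 1) − 1| < ε whenever x > (10/7)/ε.
Take N_0 = (10/7)/ε. If x > N_0 then |(7x - 9)/(7x + 1) − 1| < (10/7)/x < ε.

N_0 = (10/7)/ε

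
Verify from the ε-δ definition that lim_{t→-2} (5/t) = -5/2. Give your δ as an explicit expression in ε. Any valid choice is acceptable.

Suppose ε > 0. We seek δ > 0 such that 0 < |t + 2| < δ implies |5/t + 5/2| < ε.
|5/t + 5/2| = 5·|-2 − t|/(2·|t|) = 5|t + 2|/(2|t|).
Require δ ≤ 1 so that |t| > 2 − 1 = 1, hence 2|t| > 2.
Then |5/t + 5/2| < 5|t + 2|/2, which is < ε when |t + 2| < (2/5)ε.
Take δ = min(1, (2/5)ε). Then 0 < |t + 2| < δ gives both |t + 2| < 1 and |t + 2| < (2/5)ε, so |5/t + 5/2| < ε.

δ = min(1, (2/5)ε)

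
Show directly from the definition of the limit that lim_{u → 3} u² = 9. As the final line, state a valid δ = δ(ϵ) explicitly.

Let ϵ > 0. We seek δ > 0 with 0 < |u − 3| < δ ⇒ |u² − 9| < ϵ.
Factor: u² − 9 = (u − 3)(u + 3), so |u² − 9| = |u − 3|·|u + 3|.
Impose δ ≤ 2 so that |u| < 5; then |u + 3| ≤ 8.
Hence |u² − 9| ≤ 8|u − 3|, which is < ϵ once |u − 3| < ϵ/8.
Take δ = min(2, ϵ/8). If 0 < |u − 3| < δ then both bounds hold and |u² − 9| ≤ 8|u − 3| < 8·(ϵ/8) = ϵ.

δ = min(2, ϵ/8)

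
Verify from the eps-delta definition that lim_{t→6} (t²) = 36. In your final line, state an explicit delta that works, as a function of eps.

Suppose eps > 0. We seek delta > 0 with 0 < |t − 6| < delta ⇒ |t² − 36| < eps.
Factor: t² − 36 = (t − 6)(t + 6), so |t² − 36| = |t − 6|·|t + 6|.
Impose delta ≤ 1 so that |t| < 7; then |t + 6| ≤ 13.
Hence |t² − 36| ≤ 13|t − 6|, which is < eps once |t − 6| < eps/13.
Take delta = min(1, eps/13). If 0 < |t − 6| < delta then both bounds hold and |t² − 36| ≤ 13|t − 6| < 13·(eps/13) = eps.

delta = min(1, eps/13)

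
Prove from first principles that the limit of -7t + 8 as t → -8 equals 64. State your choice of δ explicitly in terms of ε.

Let ε > 0. We need δ > 0 so that 0 < |t + 8| < δ implies |(-7t + 8) − 64| < ε.
|(-7t + 8) − 64| = |-7t - 56| = 7|t + 8|.
Thus it suffices that |t + 8| < ε/7.
Choosing δ = ε/7 gives |(-7t + 8) − 64| = 7|t + 8| < ε whenever |t + 8| < δ.

δ = ε/7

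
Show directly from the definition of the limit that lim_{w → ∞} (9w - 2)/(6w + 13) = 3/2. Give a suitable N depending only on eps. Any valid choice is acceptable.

N = (43/12)/eps

Fix eps > 0. We seek N > 0 such that w > N implies |(9w - 2)/(6w + 13) − (3/2)| < eps.
(9w - 2)/(6w + 13) − (3/2) = (6(9w - 2) − 9(6w + 13)) / (6(6w + 13)) = -129/(6(6w + 13)).
For w > 0 we have 6w + 13 > 6w, so |(9w - 2)/(6w + 13) − (3/2)| = 129/(6(6w + 13)) < 129/(6·6w) = (43/12)/w.
Thus |(9w - 2)/(6w + 13) − (3/2)| < eps whenever w > (43/12)/eps.
Take N = (43/12)/eps. If w > N then |(9w - 2)/(6w + 13) − (3/2)| < (43/12)/w < eps.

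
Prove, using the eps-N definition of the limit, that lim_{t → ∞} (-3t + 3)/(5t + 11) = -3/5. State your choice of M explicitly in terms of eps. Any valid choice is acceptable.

M = (48/25)/eps

Suppose eps > 0. We seek M > 0 such that t > M implies |(-3t + 3)/(5t + 11) + 3/5| < eps.
(-3t + 3)/(5t + 11) + 3/5 = (5(-3t + 3) − (-3)(5t + 11)) / (5(5t + 11)) = 48/(5(5t + 11)).
For t > 0 we have 5t + 11 > 5t, so |(-3t + 3)/(5t + 11) + 3/5| = 48/(5(5t + 11)) < 48/(5·5t) = (48/25)/t.
Thus |(-3t + 3)/(5t + 11) + 3/5| < eps whenever t > (48/25)/eps.
Take M = (48/25)/eps. If t > M then |(-3t + 3)/(5t + 11) + 3/5| < (48/25)/t < eps.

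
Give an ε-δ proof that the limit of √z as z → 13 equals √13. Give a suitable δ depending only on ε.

Suppose ε > 0. We want δ > 0 such that 0 < |z − 13| < δ implies |√z − √13| < ε.
Rationalise: √z − √13 = (z − 13)/(√z + √13), so |√z − √13| = |z − 13|/(√z + √13).
Restrict δ ≤ 13 so that |z − 13| < 13 forces z > 0, and then √z + √13 > √13.
Hence |√z − √13| < |z − 13|/√13, which is < ε once |z − 13| < √13·ε.
Take δ = min(13, √13·ε). If 0 < |z − 13| < δ then z > 0 and |√z − √13| < |z − 13|/√13 < ε.

δ = min(13, √13·ε)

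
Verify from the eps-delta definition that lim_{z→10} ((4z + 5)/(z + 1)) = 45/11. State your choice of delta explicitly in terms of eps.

Suppose eps > 0. We want delta > 0 with 0 < |z − 10| < delta ⇒ |(4z + 5)/(z + 1) − (45/11)| < eps.
Combining over a common denominator, (4z + 5)/(z + 1) − (45/11) = [(4z + 5)·11 − 45·(z + 1)] / [11·(z + 1)] = -1(z − 10) / (11(z + 1)).
So |(4z + 5)/(z + 1) − (45/11)| = |z − 10| / (11·|z + 1|).
Restrict delta ≤ 11/2. Then |z − 10| < 11/2 gives |z + 1| = |(z − 10) + 11| ≥ 11 − 11/2 = 11/2.
Hence |(4z + 5)/(z + 1) − (45/11)| < |z − 10|/(11·(11/2)) = (2/121)|z − 10|, which is < eps once |z − 10| < (121/2)eps.
Take delta = min(11/2, (121/2)eps). Then 0 < |z − 10| < delta forces both bounds, so |(4z + 5)/(z + 1) − (45/11)| < eps.

delta = min(11/2, (121/2)eps)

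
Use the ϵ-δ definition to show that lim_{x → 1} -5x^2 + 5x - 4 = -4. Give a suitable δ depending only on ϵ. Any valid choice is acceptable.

δ = min(1, ϵ/10)

Let ϵ > 0 be given. We want δ > 0 such that 0 < |x − 1| < δ implies |(-5x^2 + 5x - 4) + 4| < ϵ.
(-5x^2 + 5x - 4) + 4 = -5x^2 + 5x = (x − 1)(-5x).
So |(-5x^2 + 5x - 4) + 4| = |x − 1|·|-5x|.
Assume first that |x − 1| < 1, so |x| < 2. Then |-5x| ≤ 5·2 = 10.
Hence |(-5x^2 + 5x - 4) + 4| ≤ 10|x − 1| < ϵ provided |x − 1| < ϵ/10.
Choosing δ = min(1, ϵ/10) ensures both conditions, hence |(-5x^2 + 5x - 4) + 4| < ϵ.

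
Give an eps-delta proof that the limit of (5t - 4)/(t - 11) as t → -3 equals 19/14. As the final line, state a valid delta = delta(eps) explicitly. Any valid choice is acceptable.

Let eps > 0 be given. We want delta > 0 with 0 < |t + 3| < delta ⇒ |(5t - 4)/(t - 11) − (19/14)| < eps.
Combining over a common denominator, (5t - 4)/(t - 11) − (19/14) = [(5t - 4)·(-14) − (-19)·(t - 11)] / [(-14)·(t - 11)] = -51(t + 3) / ((-14)(t - 11)).
So |(5t - 4)/(t - 11) − (19/14)| = 51|t + 3| / (14·|t − 11|).
Restrict delta ≤ 7. Then |t + 3| < 7 gives |t − 11| = |(t + 3) + (-14)| ≥ 14 − 7 = 7.
Hence |(5t - 4)/(t - 11) − (19/14)| < 51|t + 3|/(14·7) = (51/98)|t + 3|, which is < eps once |t + 3| < (98/51)eps.
Take delta = min(7, (98/51)eps). Then 0 < |t + 3| < delta forces both bounds, so |(5t - 4)/(t - 11) − (19/14)| < eps.

delta = min(7, (98/51)eps)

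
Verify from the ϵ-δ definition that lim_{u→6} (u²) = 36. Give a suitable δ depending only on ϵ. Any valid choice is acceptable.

δ = min(2, ϵ/14)

Let ϵ > 0. We seek δ > 0 with 0 < |u − 6| < δ ⇒ |u² − 36| < ϵ.
Factor: u² − 36 = (u − 6)(u + 6), so |u² − 36| = |u − 6|·|u + 6|.
Restrict δ ≤ 2. Then |u − 6| < 2 gives |u| < 8, so by the triangle inequality |u + 6| ≤ 8 + 6 = 14.
Hence |u² − 36| ≤ 14|u − 6|, which is < ϵ once |u − 6| < ϵ/14.
Take δ = min(2, ϵ/14). If 0 < |u − 6| < δ then both bounds hold and |u² − 36| ≤ 14|u − 6| < 14·(ϵ/14) = ϵ.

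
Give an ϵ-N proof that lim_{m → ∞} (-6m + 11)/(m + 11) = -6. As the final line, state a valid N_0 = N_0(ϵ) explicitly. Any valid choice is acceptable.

N_0 = 77/ϵ

Fix ϵ > 0. For m ≥ 1, |(-6m + 11)/(m + 11) + 6| = |77|/((m + 11)) = 77/((m + 11)).
Since m + 11 ≥ m for m ≥ 1, this is ≤ 77/(m) = 77/m.
So |(-6m + 11)/(m + 11) + 6| < ϵ whenever m > 77/ϵ.
Take N_0 = 77/ϵ. If m > N_0 then |(-6m + 11)/(m + 11) + 6| ≤ 77/m < ϵ.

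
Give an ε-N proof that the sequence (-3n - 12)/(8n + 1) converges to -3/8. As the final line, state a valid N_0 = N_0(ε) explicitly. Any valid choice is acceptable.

N_0 = (93/64)/ε

Suppose ε > 0. For n ≥ 1, |(-3n - 12)/(8n + 1) + 3/8| = |-93|/(8(8n + 1)) = 93/(8(8n + 1)).
Since 8n + 1 ≥ 8n for n ≥ 1, this is ≤ 93/(8·8n) = (93/64)/n.
So |(-3n - 12)/(8n + 1) + 3/8| < ε whenever n > (93/64)/ε.
Take N_0 = (93/64)/ε. If n > N_0 then |(-3n - 12)/(8n + 1) + 3/8| ≤ (93/64)/n < ε.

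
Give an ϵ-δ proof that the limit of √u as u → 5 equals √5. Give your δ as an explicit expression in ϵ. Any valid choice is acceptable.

δ = min(5, √5·ϵ)

Suppose ϵ > 0. We want δ > 0 such that 0 < |u − 5| < δ implies |√u − √5| < ϵ.
Multiplying by the conjugate, |√u − √5| = |u − 5|/(√u + √5).
Restrict δ ≤ 5 so that |u − 5| < 5 forces u > 0, and then √u + √5 > √5.
Hence |√u − √5| < |u − 5|/√5, which is < ϵ once |u − 5| < √5·ϵ.
Take δ = min(5, √5·ϵ). If 0 < |u − 5| < δ then u > 0 and |√u − √5| < |u − 5|/√5 < ϵ.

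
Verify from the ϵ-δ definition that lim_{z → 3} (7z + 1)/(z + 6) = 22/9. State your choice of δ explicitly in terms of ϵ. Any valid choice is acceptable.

δ = min(9/2, (81/82)ϵ)

Let ϵ > 0 be given. We want δ > 0 with 0 < |z − 3| < δ ⇒ |(7z + 1)/(z + 6) − (22/9)| < ϵ.
Combining over a common denominator, (7z + 1)/(z + 6) − (22/9) = [(7z + 1)·9 − 22·(z + 6)] / [9·(z + 6)] = 41(z − 3) / (9(z + 6)).
So |(7z + 1)/(z + 6) − (22/9)| = 41|z − 3| / (9·|z + 6|).
Restrict δ ≤ 9/2. Then |z − 3| < 9/2 gives |z + 6| = |(z − 3) + 9| ≥ 9 − 9/2 = 9/2.
Hence |(7z + 1)/(z + 6) − (22/9)| < 41|z − 3|/(9·(9/2)) = (82/81)|z − 3|, which is < ϵ once |z − 3| < (81/82)ϵ.
Take δ = min(9/2, (81/82)ϵ). Then 0 < |z − 3| < δ forces both bounds, so |(7z + 1)/(z + 6) − (22/9)| < ϵ.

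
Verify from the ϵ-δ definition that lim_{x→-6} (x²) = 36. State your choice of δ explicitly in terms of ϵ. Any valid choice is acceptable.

δ = min(2, ϵ/14)

Suppose ϵ > 0. We seek δ > 0 with 0 < |x + 6| < δ ⇒ |x² − 36| < ϵ.
Factor: x² − 36 = (x + 6)(x - 6), so |x² − 36| = |x + 6|·|x - 6|.
Impose δ ≤ 2 so that |x| < 8; then |x - 6| ≤ 14.
Hence |x² − 36| ≤ 14|x + 6|, which is < ϵ once |x + 6| < ϵ/14.
Take δ = min(2, ϵ/14). If 0 < |x + 6| < δ then both bounds hold and |x² − 36| ≤ 14|x + 6| < 14·(ϵ/14) = ϵ.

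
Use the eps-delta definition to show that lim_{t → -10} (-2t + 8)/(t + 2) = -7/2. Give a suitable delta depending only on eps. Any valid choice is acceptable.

delta = min(4, (8/3)eps)

Suppose eps > 0. We want delta > 0 with 0 < |t + 10| < delta ⇒ |(-2t + 8)/(t + 2) + 7/2| < eps.
Combining over a common denominator, (-2t + 8)/(t + 2) + 7/2 = [(-2t + 8)·(-8) − 28·(t + 2)] / [(-8)·(t + 2)] = -12(t + 10) / ((-8)(t + 2)).
So |(-2t + 8)/(t + 2) + 7/2| = 12|t + 10| / (8·|t + 2|).
Restrict delta ≤ 4. Then |t + 10| < 4 gives |t + 2| = |(t + 10) + (-8)| ≥ 8 − 4 = 4.
Hence |(-2t + 8)/(t + 2) + 7/2| < 12|t + 10|/(8·4) = (3/8)|t + 10|, which is < eps once |t + 10| < (8/3)eps.
Take delta = min(4, (8/3)eps). Then 0 < |t + 10| < delta forces both bounds, so |(-2t + 8)/(t + 2) + 7/2| < eps.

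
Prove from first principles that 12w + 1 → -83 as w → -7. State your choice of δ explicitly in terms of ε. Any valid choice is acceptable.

Suppose ε > 0. We need δ > 0 so that 0 < |w + 7| < δ implies |(12w + 1) + 83| < ε.
|(12w + 1) + 83| = |12w + 84| = 12|w + 7|.
So 12|w + 7| < ε exactly when |w + 7| < ε/12.
Choosing δ = ε/12 gives |(12w + 1) + 83| = 12|w + 7| < ε whenever |w + 7| < δ.

δ = ε/12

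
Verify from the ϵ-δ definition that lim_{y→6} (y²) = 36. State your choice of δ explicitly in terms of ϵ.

δ = min(1, ϵ/13)

Let ϵ > 0 be given. We seek δ > 0 with 0 < |y − 6| < δ ⇒ |y² − 36| < ϵ.
Factor: y² − 36 = (y − 6)(y + 6), so |y² − 36| = |y − 6|·|y + 6|.
Restrict δ ≤ 1. Then |y − 6| < 1 gives |y| < 7, so by the triangle inequality |y + 6| ≤ 7 + 6 = 13.
Hence |y² − 36| ≤ 13|y − 6|, which is < ϵ once |y − 6| < ϵ/13.
Take δ = min(1, ϵ/13). If 0 < |y − 6| < δ then both bounds hold and |y² − 36| ≤ 13|y − 6| < 13·(ϵ/13) = ϵ.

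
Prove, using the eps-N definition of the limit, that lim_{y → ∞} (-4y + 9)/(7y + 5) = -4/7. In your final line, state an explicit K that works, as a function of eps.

K = (83/49)/eps

Let eps > 0. We seek K > 0 such that y > K implies |(-4y + 9)/(7y + 5) + 4/7| < eps.
(-4y + 9)/(7y + 5) + 4/7 = (7(-4y + 9) − (-4)(7y + 5)) / (7(7y + 5)) = 83/(7(7y + 5)).
For y > 0 we have 7y + 5 > 7y, so |(-4y + 9)/(7y + 5) + 4/7| = 83/(7(7y + 5)) < 83/(7·7y) = (83/49)/y.
Thus |(-4y + 9)/(7y + 5) + 4/7| < eps whenever y > (83/49)/eps.
Take K = (83/49)/eps. If y > K then |(-4y + 9)/(7y + 5) + 4/7| < (83/49)/y < eps.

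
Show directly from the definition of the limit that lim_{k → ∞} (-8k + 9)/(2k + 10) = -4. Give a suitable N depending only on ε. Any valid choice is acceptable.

Let ε > 0. For k ≥ 1, |(-8k + 9)/(2k + 10) + 4| = |98|/(2(2k + 10)) = 98/(2(2k + 10)).
Since 2k + 10 ≥ 2k for k ≥ 1, this is ≤ 98/(2·2k) = (49/2)/k.
So |(-8k + 9)/(2k + 10) + 4| < ε whenever k > (49/2)/ε.
Take N = (49/2)/ε. If k > N then |(-8k + 9)/(2k + 10) + 4| ≤ (49/2)/k < ε.

N = (49/2)/ε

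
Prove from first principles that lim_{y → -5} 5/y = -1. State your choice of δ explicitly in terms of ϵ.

Let ϵ > 0 be given. We seek δ > 0 such that 0 < |y + 5| < δ implies |5/y + 1| < ϵ.
|5/y + 1| = 5·|-5 − y|/(5·|y|) = 5|y + 5|/(5|y|).
Restrict δ ≤ 5/2. Then |y + 5| < 5/2 gives |y| > 5/2, so 5|y| > 25/2.
Then |5/y + 1| < 5|y + 5|/(25/2), which is < ϵ when |y + 5| < (5/2)ϵ.
Take δ = min(5/2, (5/2)ϵ). Then 0 < |y + 5| < δ gives both |y + 5| < 5/2 and |y + 5| < (5/2)ϵ, so |5/y + 1| < ϵ.

δ = min(5/2, (5/2)ϵ)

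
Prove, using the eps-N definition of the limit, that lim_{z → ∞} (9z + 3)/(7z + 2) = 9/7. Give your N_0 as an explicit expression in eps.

N_0 = (3/49)/eps

Let eps > 0. We seek N_0 > 0 such that z > N_0 implies |(9z + 3)/(7z + 2) − (9/7)| < eps.
(9z + 3)/(7z + 2) − (9/7) = (7(9z + 3) − 9(7z + 2)) / (7(7z + 2)) = 3/(7(7z + 2)).
For z > 0 we have 7z + 2 > 7z, so |(9z + 3)/(7z + 2) − (9/7)| = 3/(7(7z + 2)) < 3/(7·7z) = (3/49)/z.
Thus |(9z + 3)/(7z + 2) − (9/7)| < eps whenever z > (3/49)/eps.
Take N_0 = (3/49)/eps. If z > N_0 then |(9z + 3)/(7z + 2) − (9/7)| < (3/49)/z < eps.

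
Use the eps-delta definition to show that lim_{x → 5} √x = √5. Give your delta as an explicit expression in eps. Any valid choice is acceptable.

Fix eps > 0. We want delta > 0 such that 0 < |x − 5| < delta implies |√x − √5| < eps.
Rationalise: √x − √5 = (x − 5)/(√x + √5), so |√x − √5| = |x − 5|/(√x + √5).
Restrict delta ≤ 5 so that |x − 5| < 5 forces x > 0, and then √x + √5 > √5.
Hence |√x − √5| < |x − 5|/√5, which is < eps once |x − 5| < √5·eps.
Take delta = min(5, √5·eps). If 0 < |x − 5| < delta then x > 0 and |√x − √5| < |x − 5|/√5 < eps.

delta = min(5, √5·eps)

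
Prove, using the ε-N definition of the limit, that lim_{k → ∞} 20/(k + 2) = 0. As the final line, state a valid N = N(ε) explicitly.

Let ε > 0 be given. For k ≥ 1, |20/(k + 2) − 0| = 20/(k + 2) ≤ 20/k.
We need 20/k < ε, i.e. k > 20/ε.
Take N = 20/ε. If k > N then |20/(k + 2)| ≤ 20/k < ε.

N = 20/ε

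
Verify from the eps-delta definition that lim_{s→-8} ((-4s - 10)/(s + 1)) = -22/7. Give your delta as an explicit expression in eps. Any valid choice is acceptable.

delta = min(7/2, (49/12)eps)

Let eps > 0. We want delta > 0 with 0 < |s + 8| < delta ⇒ |(-4s - 10)/(s + 1) + 22/7| < eps.
Combining over a common denominator, (-4s - 10)/(s + 1) + 22/7 = [(-4s - 10)·(-7) − 22·(s + 1)] / [(-7)·(s + 1)] = 6(s + 8) / ((-7)(s + 1)).
So |(-4s - 10)/(s + 1) + 22/7| = 6|s + 8| / (7·|s + 1|).
Restrict delta ≤ 7/2. Then |s + 8| < 7/2 gives |s + 1| = |(s + 8) + (-7)| ≥ 7 − 7/2 = 7/2.
Hence |(-4s - 10)/(s + 1) + 22/7| < 6|s + 8|/(7·(7/2)) = (12/49)|s + 8|, which is < eps once |s + 8| < (49/12)eps.
Take delta = min(7/2, (49/12)eps). Then 0 < |s + 8| < delta forces both bounds, so |(-4s - 10)/(s + 1) + 22/7| < eps.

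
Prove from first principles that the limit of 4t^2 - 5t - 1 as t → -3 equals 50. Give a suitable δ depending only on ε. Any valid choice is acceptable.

δ = min(2, ε/37)

Suppose ε > 0. We want δ > 0 such that 0 < |t + 3| < δ implies |(4t^2 - 5t - 1) − 50| < ε.
(4t^2 - 5t - 1) − 50 = 4t^2 - 5t - 51 = (t + 3)(4t - 17).
So |(4t^2 - 5t - 1) − 50| = |t + 3|·|4t - 17|.
Assume first that |t + 3| < 2, so |t| < 5. Then |4t - 17| ≤ 4·5 + 17 = 37.
Hence |(4t^2 - 5t - 1) − 50| ≤ 37|t + 3| < ε provided |t + 3| < ε/37.
Choosing δ = min(2, ε/37) ensures both conditions, hence |(4t^2 - 5t - 1) − 50| < ε.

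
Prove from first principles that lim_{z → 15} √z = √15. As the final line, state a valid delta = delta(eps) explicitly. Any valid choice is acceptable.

Let eps > 0. We want delta > 0 such that 0 < |z − 15| < delta implies |√z − √15| < eps.
Multiplying by the conjugate, |√z − √15| = |z − 15|/(√z + √15).
Restrict delta ≤ 15 so that |z − 15| < 15 forces z > 0, and then √z + √15 > √15.
Hence |√z − √15| < |z − 15|/√15, which is < eps once |z − 15| < √15·eps.
Take delta = min(15, √15·eps). If 0 < |z − 15| < delta then z > 0 and |√z − √15| < |z − 15|/√15 < eps.

delta = min(15, √15·eps)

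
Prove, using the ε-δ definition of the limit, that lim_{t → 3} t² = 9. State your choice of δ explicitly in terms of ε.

δ = min(2, ε/8)

Let ε > 0 be given. We seek δ > 0 with 0 < |t − 3| < δ ⇒ |t² − 9| < ε.
Factor: t² − 9 = (t − 3)(t + 3), so |t² − 9| = |t − 3|·|t + 3|.
Impose δ ≤ 2 so that |t| < 5; then |t + 3| ≤ 8.
Hence |t² − 9| ≤ 8|t − 3|, which is < ε once |t − 3| < ε/8.
Take δ = min(2, ε/8). If 0 < |t − 3| < δ then both bounds hold and |t² − 9| ≤ 8|t − 3| < 8·(ε/8) = ε.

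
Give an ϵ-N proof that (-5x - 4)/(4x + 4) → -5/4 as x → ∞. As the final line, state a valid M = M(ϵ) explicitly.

M = (1/4)/ϵ

Let ϵ > 0. We seek M > 0 such that x > M implies |(-5x - 4)/(4x + 4) + 5/4| < ϵ.
(-5x - 4)/(4x + 4) + 5/4 = (4(-5x - 4) − (-5)(4x + 4)) / (4(4x + 4)) = 4/(4(4x + 4)).
For x > 0 we have 4x + 4 > 4x, so |(-5x - 4)/(4x + 4) + 5/4| = 4/(4(4x + 4)) < 4/(4·4x) = (1/4)/x.
Thus |(-5x - 4)/(4x + 4) + 5/4| < ϵ whenever x > (1/4)/ϵ.
Take M = (1/4)/ϵ. If x > M then |(-5x - 4)/(4x + 4) + 5/4| < (1/4)/x < ϵ.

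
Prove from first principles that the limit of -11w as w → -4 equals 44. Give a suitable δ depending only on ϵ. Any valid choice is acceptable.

δ = ϵ/11

Suppose ϵ > 0. We need δ > 0 so that 0 < |w + 4| < δ implies |(-11w) − 44| < ϵ.
Since (-11w) − 44 = -11(w + 4), we have |(-11w) − 44| = 11|w + 4|.
Thus it suffices that |w + 4| < ϵ/11.
Choosing δ = ϵ/11 gives |(-11w) − 44| = 11|w + 4| < ϵ whenever |w + 4| < δ.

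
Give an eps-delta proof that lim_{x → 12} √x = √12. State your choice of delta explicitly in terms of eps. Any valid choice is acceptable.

delta = min(12, √12·eps)

Let eps > 0 be given. We want delta > 0 such that 0 < |x − 12| < delta implies |√x − √12| < eps.
Rationalise: √x − √12 = (x − 12)/(√x + √12), so |√x − √12| = |x − 12|/(√x + √12).
Restrict delta ≤ 12 so that |x − 12| < 12 forces x > 0, and then √x + √12 > √12.
Hence |√x − √12| < |x − 12|/√12, which is < eps once |x − 12| < √12·eps.
Take delta = min(12, √12·eps). If 0 < |x − 12| < delta then x > 0 and |√x − √12| < |x − 12|/√12 < eps.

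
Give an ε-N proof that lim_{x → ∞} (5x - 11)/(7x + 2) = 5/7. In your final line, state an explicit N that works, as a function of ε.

Fix ε > 0. We seek N > 0 such that x > N implies |(5x - 11)/(7x + 2) − (5/7)| < ε.
(5x - 11)/(7x + 2) − (5/7) = (7(5x - 11) − 5(7x + 2)) / (7(7x + 2)) = -87/(7(7x + 2)).
For x > 0 we have 7x + 2 > 7x, so |(5x - 11)/(7x + 2) − (5/7)| = 87/(7(7x + 2)) < 87/(7·7x) = (87/49)/x.
Thus |(5x - 11)/(7x + 2) − (5/7)| < ε whenever x > (87/49)/ε.
Take N = (87/49)/ε. If x > N then |(5x - 11)/(7x + 2) − (5/7)| < (87/49)/x < ε.

N = (87/49)/ε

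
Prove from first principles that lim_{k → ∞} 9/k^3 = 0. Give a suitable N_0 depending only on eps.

N_0 = (9/eps)^{1/3}

Let eps > 0. For k ≥ 1, |9/k^3 − 0| = 9/k^3.
9/k^3 < eps ⇔ k^3 > 9/eps ⇔ k > (9/eps)^{1/3}.
Take N_0 = (9/eps)^{1/3}. Then k > N_0 implies 9/k^3 < eps.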